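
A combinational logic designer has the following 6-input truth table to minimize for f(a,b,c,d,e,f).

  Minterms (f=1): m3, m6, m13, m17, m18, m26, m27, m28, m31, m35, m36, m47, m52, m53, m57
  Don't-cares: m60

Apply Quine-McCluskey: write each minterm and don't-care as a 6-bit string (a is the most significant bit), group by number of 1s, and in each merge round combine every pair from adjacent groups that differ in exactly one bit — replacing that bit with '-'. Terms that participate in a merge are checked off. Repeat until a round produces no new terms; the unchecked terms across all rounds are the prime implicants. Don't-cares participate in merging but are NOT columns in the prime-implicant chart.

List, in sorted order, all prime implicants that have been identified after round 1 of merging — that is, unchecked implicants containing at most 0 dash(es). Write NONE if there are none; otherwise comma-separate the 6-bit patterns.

000110, 001101, 010001, 101111, 111001

Round 0: 000011✓ 000110 001101 010001 010010✓ 011010✓ 011011✓ 011100✓ 011111✓ 100011✓ 100100✓ 101111 110100✓ 110101✓ 111001 111100✓
Round 1: -00011 -11100 01-010 011-11 01101- 1-0100 11-100 11010-
PIs = {-00011, -11100, 000110, 001101, 01-010, 010001, 011-11, 01101-, 1-0100, 101111, 11-100, 11010-, 111001}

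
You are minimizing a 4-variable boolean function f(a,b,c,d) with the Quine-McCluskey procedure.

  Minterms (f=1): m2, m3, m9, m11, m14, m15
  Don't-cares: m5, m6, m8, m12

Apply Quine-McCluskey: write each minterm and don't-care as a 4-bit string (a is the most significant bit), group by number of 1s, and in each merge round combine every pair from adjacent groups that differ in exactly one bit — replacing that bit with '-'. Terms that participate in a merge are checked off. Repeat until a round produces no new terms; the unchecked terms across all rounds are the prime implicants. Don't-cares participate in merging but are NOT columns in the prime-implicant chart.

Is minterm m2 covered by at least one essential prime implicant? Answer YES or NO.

[col 0] 0010*, 0011*, 0101, 0110*, 1000*, 1001*, 1011*, 1100*, 1110*, 1111*
[col 1] -011, -110, 0-10, 001-, 1-00, 1-11, 10-1, 100-, 11-0, 111-
Prime implicants: -011, -110, 0-10, 001-, 0101, 1-00, 1-11, 10-1, 100-, 11-0, 111-
PI chart (minterm → PIs covering it):
  2 | 0-10,001-
  3 | -011,001-
  9 | 10-1,100-
  11 | -011,1-11,10-1
  14 | -110,11-0,111-
  15 | 1-11,111-
(no essential prime implicants)

NO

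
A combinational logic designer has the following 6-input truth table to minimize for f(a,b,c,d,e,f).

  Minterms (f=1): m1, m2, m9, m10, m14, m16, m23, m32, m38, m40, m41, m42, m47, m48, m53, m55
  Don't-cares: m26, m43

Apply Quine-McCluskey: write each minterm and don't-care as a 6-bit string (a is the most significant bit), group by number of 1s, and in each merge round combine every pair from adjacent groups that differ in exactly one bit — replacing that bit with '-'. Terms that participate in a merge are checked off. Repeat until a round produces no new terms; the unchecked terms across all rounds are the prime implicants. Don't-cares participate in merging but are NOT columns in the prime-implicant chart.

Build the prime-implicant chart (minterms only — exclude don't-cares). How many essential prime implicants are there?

8

size-2^0 implicants → 000001(✓)  000010(✓)  001001(✓)  001010(✓)  001110(✓)  010000(✓)  010111(✓)  011010(✓)  100000(✓)  100110  101000(✓)  101001(✓)  101010(✓)  101011(✓)  101111(✓)  110000(✓)  110101(✓)  110111(✓)
size-2^1 implicants → -01001  -01010  -10000  -10111  0-1010  00-001  00-010  001-10  1-0000  10-000  101-11  1010-0(✓)  1010-1(✓)  10100-(✓)  10101-(✓)  1101-1
size-2^2 implicants → 1010--
Unchecked terms (primes): -01001, -01010, -10000, -10111, 0-1010, 00-001, 00-010, 001-10, 1-0000, 10-000, 100110, 101-11, 1010--, 1101-1
Minterm coverage:
  m1 ⊆ 00-001 [E]
  m2 ⊆ 00-010 [E]
  m9 ⊆ -01001,00-001
  m10 ⊆ -01010,0-1010,00-010,001-10
  m14 ⊆ 001-10 [E]
  m16 ⊆ -10000 [E]
  m23 ⊆ -10111 [E]
  m32 ⊆ 1-0000,10-000
  m38 ⊆ 100110 [E]
  m40 ⊆ 10-000,1010--
  m41 ⊆ -01001,1010--
  m42 ⊆ -01010,1010--
  m47 ⊆ 101-11 [E]
  m48 ⊆ -10000,1-0000
  m53 ⊆ 1101-1 [E]
  m55 ⊆ -10111,1101-1
E = {-10000, -10111, 00-001, 00-010, 001-10, 100110, 101-11, 1101-1}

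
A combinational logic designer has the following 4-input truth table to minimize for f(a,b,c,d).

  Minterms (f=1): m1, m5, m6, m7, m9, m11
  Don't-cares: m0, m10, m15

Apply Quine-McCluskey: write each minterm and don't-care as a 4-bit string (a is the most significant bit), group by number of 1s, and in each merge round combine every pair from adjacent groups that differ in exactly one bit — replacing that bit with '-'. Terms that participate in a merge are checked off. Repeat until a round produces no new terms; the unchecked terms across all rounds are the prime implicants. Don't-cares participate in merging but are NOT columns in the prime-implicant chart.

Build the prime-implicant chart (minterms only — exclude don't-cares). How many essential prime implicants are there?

1

Round 0: 0000✓ 0001✓ 0101✓ 0110✓ 0111✓ 1001✓ 1010✓ 1011✓ 1111✓
Round 1: -001 -111 0-01 000- 01-1 011- 1-11 10-1 101-
PIs = {-001, -111, 0-01, 000-, 01-1, 011-, 1-11, 10-1, 101-}
Coverage chart:
  m1: -001,0-01,000-
  m5: 0-01,01-1
  m6: 011- ←essential
  m7: -111,01-1,011-
  m9: -001,10-1
  m11: 1-11,10-1,101-
Essential: 011-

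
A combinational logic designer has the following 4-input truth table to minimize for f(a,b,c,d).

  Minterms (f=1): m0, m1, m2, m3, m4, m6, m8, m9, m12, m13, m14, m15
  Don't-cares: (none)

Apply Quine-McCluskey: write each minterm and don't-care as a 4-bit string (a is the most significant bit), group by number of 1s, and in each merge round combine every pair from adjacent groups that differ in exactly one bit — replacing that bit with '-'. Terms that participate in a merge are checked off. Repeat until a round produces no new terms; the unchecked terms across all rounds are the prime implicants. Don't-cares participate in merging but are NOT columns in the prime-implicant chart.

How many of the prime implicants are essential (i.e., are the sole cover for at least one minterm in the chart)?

Round 0: 0000✓ 0001✓ 0010✓ 0011✓ 0100✓ 0110✓ 1000✓ 1001✓ 1100✓ 1101✓ 1110✓ 1111✓
Round 1: -000✓ -001✓ -100✓ -110✓ 0-00✓ 0-10✓ 00-0✓ 00-1✓ 000-✓ 001-✓ 01-0✓ 1-00✓ 1-01✓ 100-✓ 11-0✓ 11-1✓ 110-✓ 111-✓
Round 2: --00 -00- -1-0 0--0 00-- 1-0- 11--
PIs = {--00, -00-, -1-0, 0--0, 00--, 1-0-, 11--}
Coverage chart:
  m0: --00,-00-,0--0,00--
  m1: -00-,00--
  m2: 0--0,00--
  m3: 00-- ←essential
  m4: --00,-1-0,0--0
  m6: -1-0,0--0
  m8: --00,-00-,1-0-
  m9: -00-,1-0-
  m12: --00,-1-0,1-0-,11--
  m13: 1-0-,11--
  m14: -1-0,11--
  m15: 11-- ←essential
Essential: 00--, 11--

2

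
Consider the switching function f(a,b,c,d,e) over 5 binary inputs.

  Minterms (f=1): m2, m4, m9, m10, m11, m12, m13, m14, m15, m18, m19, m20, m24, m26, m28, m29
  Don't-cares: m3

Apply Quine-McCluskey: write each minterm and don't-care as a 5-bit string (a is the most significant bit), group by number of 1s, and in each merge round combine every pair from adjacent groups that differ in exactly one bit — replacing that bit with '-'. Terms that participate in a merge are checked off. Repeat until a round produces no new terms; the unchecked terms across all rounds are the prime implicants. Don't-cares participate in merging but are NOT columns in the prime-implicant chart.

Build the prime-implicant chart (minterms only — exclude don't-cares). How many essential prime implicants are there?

4

Round 0: 00010✓ 00011✓ 00100✓ 01001✓ 01010✓ 01011✓ 01100✓ 01101✓ 01110✓ 01111✓ 10010✓ 10011✓ 10100✓ 11000✓ 11010✓ 11100✓ 11101✓
Round 1: -0010✓ -0011✓ -0100✓ -1010✓ -1100✓ -1101✓ 0-010✓ 0-011✓ 0-100✓ 0001-✓ 01-01✓ 01-10✓ 01-11✓ 010-1✓ 0101-✓ 011-0✓ 011-1✓ 0110-✓ 0111-✓ 1-010✓ 1-100✓ 1001-✓ 11-00 110-0 1110-✓
Round 2: --010 --100 -001- -110- 0-01- 01--1 01-1- 011--
PIs = {--010, --100, -001-, -110-, 0-01-, 01--1, 01-1-, 011--, 11-00, 110-0}
Coverage chart:
  m2: --010,-001-,0-01-
  m4: --100 ←essential
  m9: 01--1 ←essential
  m10: --010,0-01-,01-1-
  m11: 0-01-,01--1,01-1-
  m12: --100,-110-,011--
  m13: -110-,01--1,011--
  m14: 01-1-,011--
  m15: 01--1,01-1-,011--
  m18: --010,-001-
  m19: -001- ←essential
  m20: --100 ←essential
  m24: 11-00,110-0
  m26: --010,110-0
  m28: --100,-110-,11-00
  m29: -110- ←essential
Essential: --100, -001-, -110-, 01--1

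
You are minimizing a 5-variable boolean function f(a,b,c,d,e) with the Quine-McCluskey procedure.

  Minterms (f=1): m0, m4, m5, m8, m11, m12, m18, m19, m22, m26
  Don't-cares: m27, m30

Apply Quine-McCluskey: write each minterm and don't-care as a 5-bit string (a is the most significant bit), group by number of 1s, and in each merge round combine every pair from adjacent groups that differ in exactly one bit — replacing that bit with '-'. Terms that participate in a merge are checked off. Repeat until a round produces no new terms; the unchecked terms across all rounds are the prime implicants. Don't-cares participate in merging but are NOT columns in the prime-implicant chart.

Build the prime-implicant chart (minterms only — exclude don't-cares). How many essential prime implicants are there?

5

[col 0] 00000*, 00100*, 00101*, 01000*, 01011*, 01100*, 10010*, 10011*, 10110*, 11010*, 11011*, 11110*
[col 1] -1011, 0-000*, 0-100*, 00-00*, 0010-, 01-00*, 1-010*, 1-011*, 1-110*, 10-10*, 1001-*, 11-10*, 1101-*
[col 2] 0--00, 1--10, 1-01-
Prime implicants: -1011, 0--00, 0010-, 1--10, 1-01-
PI chart (minterm → PIs covering it):
  0 | 0--00  (sole → essential)
  4 | 0--00,0010-
  5 | 0010-  (sole → essential)
  8 | 0--00  (sole → essential)
  11 | -1011  (sole → essential)
  12 | 0--00  (sole → essential)
  18 | 1--10,1-01-
  19 | 1-01-  (sole → essential)
  22 | 1--10  (sole → essential)
  26 | 1--10,1-01-
Essential prime implicants: -1011, 0--00, 0010-, 1--10, 1-01-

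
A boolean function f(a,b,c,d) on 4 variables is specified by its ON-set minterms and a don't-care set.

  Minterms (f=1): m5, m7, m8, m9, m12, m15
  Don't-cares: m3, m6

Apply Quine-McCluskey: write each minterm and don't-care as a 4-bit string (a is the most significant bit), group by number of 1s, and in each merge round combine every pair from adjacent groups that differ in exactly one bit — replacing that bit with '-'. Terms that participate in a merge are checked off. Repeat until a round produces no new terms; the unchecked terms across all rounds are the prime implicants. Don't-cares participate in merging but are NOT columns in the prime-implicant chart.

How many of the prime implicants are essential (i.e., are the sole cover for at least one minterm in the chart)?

Round 0: 0011✓ 0101✓ 0110✓ 0111✓ 1000✓ 1001✓ 1100✓ 1111✓
Round 1: -111 0-11 01-1 011- 1-00 100-
PIs = {-111, 0-11, 01-1, 011-, 1-00, 100-}
Coverage chart:
  m5: 01-1 ←essential
  m7: -111,0-11,01-1,011-
  m8: 1-00,100-
  m9: 100- ←essential
  m12: 1-00 ←essential
  m15: -111 ←essential
Essential: -111, 01-1, 1-00, 100-

4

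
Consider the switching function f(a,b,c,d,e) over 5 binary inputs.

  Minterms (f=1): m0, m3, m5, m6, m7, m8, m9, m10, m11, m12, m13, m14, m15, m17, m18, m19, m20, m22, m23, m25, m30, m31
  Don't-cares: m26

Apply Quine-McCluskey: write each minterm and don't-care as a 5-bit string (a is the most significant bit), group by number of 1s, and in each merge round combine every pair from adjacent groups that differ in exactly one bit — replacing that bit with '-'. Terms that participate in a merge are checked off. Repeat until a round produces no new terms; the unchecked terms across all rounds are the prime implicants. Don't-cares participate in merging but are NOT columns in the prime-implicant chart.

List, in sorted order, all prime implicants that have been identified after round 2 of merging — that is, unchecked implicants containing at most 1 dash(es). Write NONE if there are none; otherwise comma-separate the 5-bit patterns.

-1001, 0-000, 1-001, 100-1, 101-0

Round 0: 00000✓ 00011✓ 00101✓ 00110✓ 00111✓ 01000✓ 01001✓ 01010✓ 01011✓ 01100✓ 01101✓ 01110✓ 01111✓ 10001✓ 10010✓ 10011✓ 10100✓ 10110✓ 10111✓ 11001✓ 11010✓ 11110✓ 11111✓
Round 1: -0011✓ -0110✓ -0111✓ -1001 -1010✓ -1110✓ -1111✓ 0-000 0-011✓ 0-101✓ 0-110✓ 0-111✓ 00-11✓ 001-1✓ 0011-✓ 01-00✓ 01-01✓ 01-10✓ 01-11✓ 010-0✓ 010-1✓ 0100-✓ 0101-✓ 011-0✓ 011-1✓ 0110-✓ 0111-✓ 1-001 1-010✓ 1-110✓ 1-111✓ 10-10✓ 10-11✓ 100-1 1001-✓ 101-0 1011-✓ 11-10✓ 1111-✓
Round 2: --110✓ --111✓ -0-11 -011-✓ -1-10 -111-✓ 0--11 0-1-1 0-11-✓ 01--0✓ 01--1✓ 01-0-✓ 01-1-✓ 010--✓ 011--✓ 1--10 1-11-✓ 10-1-
Round 3: --11- 01---
PIs = {--11-, -0-11, -1-10, -1001, 0--11, 0-000, 0-1-1, 01---, 1--10, 1-001, 10-1-, 100-1, 101-0}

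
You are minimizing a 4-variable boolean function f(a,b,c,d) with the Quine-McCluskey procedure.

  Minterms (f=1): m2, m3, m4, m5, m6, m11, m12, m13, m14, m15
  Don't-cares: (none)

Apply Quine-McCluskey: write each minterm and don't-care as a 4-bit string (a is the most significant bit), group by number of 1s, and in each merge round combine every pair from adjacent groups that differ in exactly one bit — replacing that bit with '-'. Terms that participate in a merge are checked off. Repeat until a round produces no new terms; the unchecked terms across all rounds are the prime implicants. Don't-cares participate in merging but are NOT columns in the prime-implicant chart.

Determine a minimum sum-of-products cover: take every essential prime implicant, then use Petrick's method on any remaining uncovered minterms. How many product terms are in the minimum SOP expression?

Round 0: 0010✓ 0011✓ 0100✓ 0101✓ 0110✓ 1011✓ 1100✓ 1101✓ 1110✓ 1111✓
Round 1: -011 -100✓ -101✓ -110✓ 0-10 001- 01-0✓ 010-✓ 1-11 11-0✓ 11-1✓ 110-✓ 111-✓
Round 2: -1-0 -10- 11--
PIs = {-011, -1-0, -10-, 0-10, 001-, 1-11, 11--}
Coverage chart:
  m2: 0-10,001-
  m3: -011,001-
  m4: -1-0,-10-
  m5: -10- ←essential
  m6: -1-0,0-10
  m11: -011,1-11
  m12: -1-0,-10-,11--
  m13: -10-,11--
  m14: -1-0,11--
  m15: 1-11,11--
Essential: -10-
Petrick residual → -011, 0-10, 11--
Min cover (4 terms): b'cd + bc' + a'cd' + ab

4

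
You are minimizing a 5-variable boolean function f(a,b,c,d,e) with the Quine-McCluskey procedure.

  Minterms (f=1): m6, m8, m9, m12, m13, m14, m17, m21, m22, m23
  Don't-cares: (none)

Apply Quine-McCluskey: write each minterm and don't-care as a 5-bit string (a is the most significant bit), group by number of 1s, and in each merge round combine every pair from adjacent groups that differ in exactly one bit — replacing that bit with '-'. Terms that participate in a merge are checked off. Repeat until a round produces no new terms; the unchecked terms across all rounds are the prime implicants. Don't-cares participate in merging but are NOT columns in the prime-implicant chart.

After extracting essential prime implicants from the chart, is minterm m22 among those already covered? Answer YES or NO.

size-2^0 implicants → 00110(✓)  01000(✓)  01001(✓)  01100(✓)  01101(✓)  01110(✓)  10001(✓)  10101(✓)  10110(✓)  10111(✓)
size-2^1 implicants → -0110  0-110  01-00(✓)  01-01(✓)  0100-(✓)  011-0  0110-(✓)  10-01  101-1  1011-
size-2^2 implicants → 01-0-
Unchecked terms (primes): -0110, 0-110, 01-0-, 011-0, 10-01, 101-1, 1011-
Minterm coverage:
  m6 ⊆ -0110,0-110
  m8 ⊆ 01-0- [E]
  m9 ⊆ 01-0- [E]
  m12 ⊆ 01-0-,011-0
  m13 ⊆ 01-0- [E]
  m14 ⊆ 0-110,011-0
  m17 ⊆ 10-01 [E]
  m21 ⊆ 10-01,101-1
  m22 ⊆ -0110,1011-
  m23 ⊆ 101-1,1011-
E = {01-0-, 10-01}

NO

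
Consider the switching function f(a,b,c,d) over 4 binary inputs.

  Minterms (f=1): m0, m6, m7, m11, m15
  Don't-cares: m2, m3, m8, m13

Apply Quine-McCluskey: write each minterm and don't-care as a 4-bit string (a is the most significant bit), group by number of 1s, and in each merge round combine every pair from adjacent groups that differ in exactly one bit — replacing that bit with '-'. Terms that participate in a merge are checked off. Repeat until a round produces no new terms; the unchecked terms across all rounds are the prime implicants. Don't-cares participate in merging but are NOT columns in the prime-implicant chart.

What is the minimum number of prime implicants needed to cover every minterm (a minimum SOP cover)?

3

Round 0: 0000✓ 0010✓ 0011✓ 0110✓ 0111✓ 1000✓ 1011✓ 1101✓ 1111✓
Round 1: -000 -011✓ -111✓ 0-10✓ 0-11✓ 00-0 001-✓ 011-✓ 1-11✓ 11-1
Round 2: --11 0-1-
PIs = {--11, -000, 0-1-, 00-0, 11-1}
Coverage chart:
  m0: -000,00-0
  m6: 0-1- ←essential
  m7: --11,0-1-
  m11: --11 ←essential
  m15: --11,11-1
Essential: --11, 0-1-
Petrick residual → -000
Min cover (3 terms): cd + b'c'd' + a'c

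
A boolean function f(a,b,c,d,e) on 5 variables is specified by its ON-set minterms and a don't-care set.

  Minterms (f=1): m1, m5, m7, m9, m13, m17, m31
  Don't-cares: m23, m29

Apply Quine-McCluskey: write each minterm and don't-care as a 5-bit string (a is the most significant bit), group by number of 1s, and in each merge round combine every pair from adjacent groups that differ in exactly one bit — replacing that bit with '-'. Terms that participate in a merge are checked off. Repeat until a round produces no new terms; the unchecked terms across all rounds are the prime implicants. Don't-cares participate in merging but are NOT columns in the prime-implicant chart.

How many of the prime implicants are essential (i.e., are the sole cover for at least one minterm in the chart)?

size-2^0 implicants → 00001(✓)  00101(✓)  00111(✓)  01001(✓)  01101(✓)  10001(✓)  10111(✓)  11101(✓)  11111(✓)
size-2^1 implicants → -0001  -0111  -1101  0-001(✓)  0-101(✓)  00-01(✓)  001-1  01-01(✓)  1-111  111-1
size-2^2 implicants → 0--01
Unchecked terms (primes): -0001, -0111, -1101, 0--01, 001-1, 1-111, 111-1
Minterm coverage:
  m1 ⊆ -0001,0--01
  m5 ⊆ 0--01,001-1
  m7 ⊆ -0111,001-1
  m9 ⊆ 0--01 [E]
  m13 ⊆ -1101,0--01
  m17 ⊆ -0001 [E]
  m31 ⊆ 1-111,111-1
E = {-0001, 0--01}

2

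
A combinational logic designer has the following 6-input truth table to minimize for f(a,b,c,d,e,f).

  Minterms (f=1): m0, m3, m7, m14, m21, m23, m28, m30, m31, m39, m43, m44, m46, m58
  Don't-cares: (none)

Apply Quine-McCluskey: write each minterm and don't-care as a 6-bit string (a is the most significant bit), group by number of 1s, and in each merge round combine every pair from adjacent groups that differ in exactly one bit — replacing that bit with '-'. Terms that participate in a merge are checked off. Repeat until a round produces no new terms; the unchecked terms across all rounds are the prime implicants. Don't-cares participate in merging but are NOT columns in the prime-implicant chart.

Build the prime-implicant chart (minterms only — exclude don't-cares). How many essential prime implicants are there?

Round 0: 000000 000011✓ 000111✓ 001110✓ 010101✓ 010111✓ 011100✓ 011110✓ 011111✓ 100111✓ 101011 101100✓ 101110✓ 111010
Round 1: -00111 -01110 0-0111 0-1110 000-11 01-111 0101-1 0111-0 01111- 1011-0
PIs = {-00111, -01110, 0-0111, 0-1110, 000-11, 000000, 01-111, 0101-1, 0111-0, 01111-, 101011, 1011-0, 111010}
Coverage chart:
  m0: 000000 ←essential
  m3: 000-11 ←essential
  m7: -00111,0-0111,000-11
  m14: -01110,0-1110
  m21: 0101-1 ←essential
  m23: 0-0111,01-111,0101-1
  m28: 0111-0 ←essential
  m30: 0-1110,0111-0,01111-
  m31: 01-111,01111-
  m39: -00111 ←essential
  m43: 101011 ←essential
  m44: 1011-0 ←essential
  m46: -01110,1011-0
  m58: 111010 ←essential
Essential: -00111, 000-11, 000000, 0101-1, 0111-0, 101011, 1011-0, 111010

8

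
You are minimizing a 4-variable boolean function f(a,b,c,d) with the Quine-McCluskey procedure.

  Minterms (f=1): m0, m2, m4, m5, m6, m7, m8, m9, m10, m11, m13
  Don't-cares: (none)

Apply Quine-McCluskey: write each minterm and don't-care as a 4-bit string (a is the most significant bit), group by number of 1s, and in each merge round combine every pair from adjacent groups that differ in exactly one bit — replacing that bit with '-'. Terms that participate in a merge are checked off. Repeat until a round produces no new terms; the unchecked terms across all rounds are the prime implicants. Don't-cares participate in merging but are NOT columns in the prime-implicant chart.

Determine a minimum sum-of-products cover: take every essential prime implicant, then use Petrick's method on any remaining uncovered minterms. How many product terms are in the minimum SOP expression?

size-2^0 implicants → 0000(✓)  0010(✓)  0100(✓)  0101(✓)  0110(✓)  0111(✓)  1000(✓)  1001(✓)  1010(✓)  1011(✓)  1101(✓)
size-2^1 implicants → -000(✓)  -010(✓)  -101  0-00(✓)  0-10(✓)  00-0(✓)  01-0(✓)  01-1(✓)  010-(✓)  011-(✓)  1-01  10-0(✓)  10-1(✓)  100-(✓)  101-(✓)
size-2^2 implicants → -0-0  0--0  01--  10--
Unchecked terms (primes): -0-0, -101, 0--0, 01--, 1-01, 10--
Minterm coverage:
  m0 ⊆ -0-0,0--0
  m2 ⊆ -0-0,0--0
  m4 ⊆ 0--0,01--
  m5 ⊆ -101,01--
  m6 ⊆ 0--0,01--
  m7 ⊆ 01-- [E]
  m8 ⊆ -0-0,10--
  m9 ⊆ 1-01,10--
  m10 ⊆ -0-0,10--
  m11 ⊆ 10-- [E]
  m13 ⊆ -101,1-01
E = {01--, 10--}
Petrick residual → -0-0, -101
Cover = b'd' + bc'd + a'b + ab'  |cover|=4

4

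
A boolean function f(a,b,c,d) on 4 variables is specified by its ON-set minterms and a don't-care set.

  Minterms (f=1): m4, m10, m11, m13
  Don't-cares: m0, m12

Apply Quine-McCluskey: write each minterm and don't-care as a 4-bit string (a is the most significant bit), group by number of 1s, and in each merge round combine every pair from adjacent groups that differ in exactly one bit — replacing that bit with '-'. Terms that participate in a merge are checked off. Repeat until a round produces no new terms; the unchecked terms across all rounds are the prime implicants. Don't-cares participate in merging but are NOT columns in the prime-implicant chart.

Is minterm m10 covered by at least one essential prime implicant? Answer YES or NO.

Round 0: 0000✓ 0100✓ 1010✓ 1011✓ 1100✓ 1101✓
Round 1: -100 0-00 101- 110-
PIs = {-100, 0-00, 101-, 110-}
Coverage chart:
  m4: -100,0-00
  m10: 101- ←essential
  m11: 101- ←essential
  m13: 110- ←essential
Essential: 101-, 110-

YES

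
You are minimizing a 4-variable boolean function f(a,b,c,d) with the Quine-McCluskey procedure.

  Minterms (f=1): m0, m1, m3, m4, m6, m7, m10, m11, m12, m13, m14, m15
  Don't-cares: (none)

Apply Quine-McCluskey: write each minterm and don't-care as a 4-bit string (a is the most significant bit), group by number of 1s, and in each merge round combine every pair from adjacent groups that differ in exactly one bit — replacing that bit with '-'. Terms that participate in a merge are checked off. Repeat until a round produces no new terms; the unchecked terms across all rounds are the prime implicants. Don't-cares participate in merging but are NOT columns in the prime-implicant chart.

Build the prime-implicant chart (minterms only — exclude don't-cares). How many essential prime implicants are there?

2

size-2^0 implicants → 0000(✓)  0001(✓)  0011(✓)  0100(✓)  0110(✓)  0111(✓)  1010(✓)  1011(✓)  1100(✓)  1101(✓)  1110(✓)  1111(✓)
size-2^1 implicants → -011(✓)  -100(✓)  -110(✓)  -111(✓)  0-00  0-11(✓)  00-1  000-  01-0(✓)  011-(✓)  1-10(✓)  1-11(✓)  101-(✓)  11-0(✓)  11-1(✓)  110-(✓)  111-(✓)
size-2^2 implicants → --11  -1-0  -11-  1-1-  11--
Unchecked terms (primes): --11, -1-0, -11-, 0-00, 00-1, 000-, 1-1-, 11--
Minterm coverage:
  m0 ⊆ 0-00,000-
  m1 ⊆ 00-1,000-
  m3 ⊆ --11,00-1
  m4 ⊆ -1-0,0-00
  m6 ⊆ -1-0,-11-
  m7 ⊆ --11,-11-
  m10 ⊆ 1-1- [E]
  m11 ⊆ --11,1-1-
  m12 ⊆ -1-0,11--
  m13 ⊆ 11-- [E]
  m14 ⊆ -1-0,-11-,1-1-,11--
  m15 ⊆ --11,-11-,1-1-,11--
E = {1-1-, 11--}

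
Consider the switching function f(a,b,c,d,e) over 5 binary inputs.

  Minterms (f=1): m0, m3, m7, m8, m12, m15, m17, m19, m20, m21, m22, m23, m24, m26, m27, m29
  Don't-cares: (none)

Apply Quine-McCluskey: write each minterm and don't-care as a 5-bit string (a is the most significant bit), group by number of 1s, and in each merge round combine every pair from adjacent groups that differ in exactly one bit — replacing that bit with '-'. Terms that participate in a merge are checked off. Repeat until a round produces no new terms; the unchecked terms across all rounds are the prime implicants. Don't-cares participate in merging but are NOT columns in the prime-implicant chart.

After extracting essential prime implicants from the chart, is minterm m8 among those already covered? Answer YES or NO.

YES

[col 0] 00000*, 00011*, 00111*, 01000*, 01100*, 01111*, 10001*, 10011*, 10100*, 10101*, 10110*, 10111*, 11000*, 11010*, 11011*, 11101*
[col 1] -0011*, -0111*, -1000, 0-000, 0-111, 00-11*, 01-00, 1-011, 1-101, 10-01*, 10-11*, 100-1*, 101-0*, 101-1*, 1010-*, 1011-*, 110-0, 1101-
[col 2] -0-11, 10--1, 101--
Prime implicants: -0-11, -1000, 0-000, 0-111, 01-00, 1-011, 1-101, 10--1, 101--, 110-0, 1101-
PI chart (minterm → PIs covering it):
  0 | 0-000  (sole → essential)
  3 | -0-11  (sole → essential)
  7 | -0-11,0-111
  8 | -1000,0-000,01-00
  12 | 01-00  (sole → essential)
  15 | 0-111  (sole → essential)
  17 | 10--1  (sole → essential)
  19 | -0-11,1-011,10--1
  20 | 101--  (sole → essential)
  21 | 1-101,10--1,101--
  22 | 101--  (sole → essential)
  23 | -0-11,10--1,101--
  24 | -1000,110-0
  26 | 110-0,1101-
  27 | 1-011,1101-
  29 | 1-101  (sole → essential)
Essential prime implicants: -0-11, 0-000, 0-111, 01-00, 1-101, 10--1, 101--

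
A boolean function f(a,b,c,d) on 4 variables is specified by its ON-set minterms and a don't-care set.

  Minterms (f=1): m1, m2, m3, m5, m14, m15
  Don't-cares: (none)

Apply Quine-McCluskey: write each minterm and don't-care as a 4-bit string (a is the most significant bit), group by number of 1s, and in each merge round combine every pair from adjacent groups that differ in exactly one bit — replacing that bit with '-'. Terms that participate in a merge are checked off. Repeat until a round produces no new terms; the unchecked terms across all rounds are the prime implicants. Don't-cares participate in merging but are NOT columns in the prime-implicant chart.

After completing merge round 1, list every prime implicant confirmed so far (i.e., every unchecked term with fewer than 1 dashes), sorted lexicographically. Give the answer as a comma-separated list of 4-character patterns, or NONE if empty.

NONE

size-2^0 implicants → 0001(✓)  0010(✓)  0011(✓)  0101(✓)  1110(✓)  1111(✓)
size-2^1 implicants → 0-01  00-1  001-  111-
Unchecked terms (primes): 0-01, 00-1, 001-, 111-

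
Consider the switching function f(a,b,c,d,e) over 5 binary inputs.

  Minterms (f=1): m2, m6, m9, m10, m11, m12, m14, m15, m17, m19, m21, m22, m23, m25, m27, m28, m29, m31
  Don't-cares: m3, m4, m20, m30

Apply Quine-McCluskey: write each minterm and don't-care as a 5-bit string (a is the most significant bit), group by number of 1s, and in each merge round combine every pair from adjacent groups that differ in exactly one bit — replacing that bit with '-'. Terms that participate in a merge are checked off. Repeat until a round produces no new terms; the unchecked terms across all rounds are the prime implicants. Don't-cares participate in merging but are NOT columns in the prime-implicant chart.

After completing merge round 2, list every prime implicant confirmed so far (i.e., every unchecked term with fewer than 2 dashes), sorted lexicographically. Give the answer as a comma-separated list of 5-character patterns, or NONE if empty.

NONE

size-2^0 implicants → 00010(✓)  00011(✓)  00100(✓)  00110(✓)  01001(✓)  01010(✓)  01011(✓)  01100(✓)  01110(✓)  01111(✓)  10001(✓)  10011(✓)  10100(✓)  10101(✓)  10110(✓)  10111(✓)  11001(✓)  11011(✓)  11100(✓)  11101(✓)  11110(✓)  11111(✓)
size-2^1 implicants → -0011(✓)  -0100(✓)  -0110(✓)  -1001(✓)  -1011(✓)  -1100(✓)  -1110(✓)  -1111(✓)  0-010(✓)  0-011(✓)  0-100(✓)  0-110(✓)  00-10(✓)  0001-(✓)  001-0(✓)  01-10(✓)  01-11(✓)  010-1(✓)  0101-(✓)  011-0(✓)  0111-(✓)  1-001(✓)  1-011(✓)  1-100(✓)  1-101(✓)  1-110(✓)  1-111(✓)  10-01(✓)  10-11(✓)  100-1(✓)  101-0(✓)  101-1(✓)  1010-(✓)  1011-(✓)  11-01(✓)  11-11(✓)  110-1(✓)  111-0(✓)  111-1(✓)  1110-(✓)  1111-(✓)
size-2^2 implicants → --011  --100(✓)  --110(✓)  -01-0(✓)  -1-11  -10-1  -11-0(✓)  -111-  0--10  0-01-  0-1-0(✓)  01-1-  1--01(✓)  1--11(✓)  1-0-1(✓)  1-1-0(✓)  1-1-1(✓)  1-10-(✓)  1-11-(✓)  10--1(✓)  101--(✓)  11--1(✓)  111--(✓)
size-2^3 implicants → --1-0  1---1  1-1--
Unchecked terms (primes): --011, --1-0, -1-11, -10-1, -111-, 0--10, 0-01-, 01-1-, 1---1, 1-1--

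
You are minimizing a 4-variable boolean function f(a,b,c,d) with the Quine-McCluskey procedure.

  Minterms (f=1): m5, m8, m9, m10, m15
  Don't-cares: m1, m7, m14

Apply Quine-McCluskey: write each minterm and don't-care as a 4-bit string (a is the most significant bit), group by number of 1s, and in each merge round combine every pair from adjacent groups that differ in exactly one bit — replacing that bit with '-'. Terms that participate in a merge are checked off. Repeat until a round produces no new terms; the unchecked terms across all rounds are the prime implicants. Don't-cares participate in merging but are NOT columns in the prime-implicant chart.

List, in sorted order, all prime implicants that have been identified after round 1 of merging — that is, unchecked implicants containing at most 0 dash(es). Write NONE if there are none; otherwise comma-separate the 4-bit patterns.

Round 0: 0001✓ 0101✓ 0111✓ 1000✓ 1001✓ 1010✓ 1110✓ 1111✓
Round 1: -001 -111 0-01 01-1 1-10 10-0 100- 111-
PIs = {-001, -111, 0-01, 01-1, 1-10, 10-0, 100-, 111-}

NONE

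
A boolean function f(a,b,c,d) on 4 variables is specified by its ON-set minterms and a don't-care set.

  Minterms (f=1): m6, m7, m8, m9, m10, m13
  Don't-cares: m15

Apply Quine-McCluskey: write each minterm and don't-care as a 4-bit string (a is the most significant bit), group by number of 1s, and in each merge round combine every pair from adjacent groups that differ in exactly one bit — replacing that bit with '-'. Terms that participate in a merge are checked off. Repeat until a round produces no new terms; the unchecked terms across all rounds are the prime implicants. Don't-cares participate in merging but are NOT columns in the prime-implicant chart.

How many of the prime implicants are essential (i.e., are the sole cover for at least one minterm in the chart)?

size-2^0 implicants → 0110(✓)  0111(✓)  1000(✓)  1001(✓)  1010(✓)  1101(✓)  1111(✓)
size-2^1 implicants → -111  011-  1-01  10-0  100-  11-1
Unchecked terms (primes): -111, 011-, 1-01, 10-0, 100-, 11-1
Minterm coverage:
  m6 ⊆ 011- [E]
  m7 ⊆ -111,011-
  m8 ⊆ 10-0,100-
  m9 ⊆ 1-01,100-
  m10 ⊆ 10-0 [E]
  m13 ⊆ 1-01,11-1
E = {011-, 10-0}

2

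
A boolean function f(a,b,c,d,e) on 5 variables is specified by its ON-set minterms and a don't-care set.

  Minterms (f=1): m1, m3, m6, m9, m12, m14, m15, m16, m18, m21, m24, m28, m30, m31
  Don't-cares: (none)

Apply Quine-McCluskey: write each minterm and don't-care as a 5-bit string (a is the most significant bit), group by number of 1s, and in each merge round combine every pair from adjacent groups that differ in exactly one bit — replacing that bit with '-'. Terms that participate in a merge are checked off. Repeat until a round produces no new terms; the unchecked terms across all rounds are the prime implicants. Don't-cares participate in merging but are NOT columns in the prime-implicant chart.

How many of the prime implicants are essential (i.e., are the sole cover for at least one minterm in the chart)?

7

Round 0: 00001✓ 00011✓ 00110✓ 01001✓ 01100✓ 01110✓ 01111✓ 10000✓ 10010✓ 10101 11000✓ 11100✓ 11110✓ 11111✓
Round 1: -1100✓ -1110✓ -1111✓ 0-001 0-110 000-1 011-0✓ 0111-✓ 1-000 100-0 11-00 111-0✓ 1111-✓
Round 2: -11-0 -111-
PIs = {-11-0, -111-, 0-001, 0-110, 000-1, 1-000, 100-0, 10101, 11-00}
Coverage chart:
  m1: 0-001,000-1
  m3: 000-1 ←essential
  m6: 0-110 ←essential
  m9: 0-001 ←essential
  m12: -11-0 ←essential
  m14: -11-0,-111-,0-110
  m15: -111- ←essential
  m16: 1-000,100-0
  m18: 100-0 ←essential
  m21: 10101 ←essential
  m24: 1-000,11-00
  m28: -11-0,11-00
  m30: -11-0,-111-
  m31: -111- ←essential
Essential: -11-0, -111-, 0-001, 0-110, 000-1, 100-0, 10101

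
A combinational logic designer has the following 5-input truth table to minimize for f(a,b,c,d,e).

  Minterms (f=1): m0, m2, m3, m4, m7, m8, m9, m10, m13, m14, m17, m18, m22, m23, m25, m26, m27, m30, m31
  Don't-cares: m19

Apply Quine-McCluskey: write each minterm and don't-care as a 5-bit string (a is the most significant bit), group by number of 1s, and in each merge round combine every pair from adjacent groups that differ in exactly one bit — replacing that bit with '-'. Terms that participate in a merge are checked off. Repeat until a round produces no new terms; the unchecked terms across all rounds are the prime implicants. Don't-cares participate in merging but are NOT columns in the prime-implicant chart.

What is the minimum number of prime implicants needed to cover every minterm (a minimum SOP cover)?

7

[col 0] 00000*, 00010*, 00011*, 00100*, 00111*, 01000*, 01001*, 01010*, 01101*, 01110*, 10001*, 10010*, 10011*, 10110*, 10111*, 11001*, 11010*, 11011*, 11110*, 11111*
[col 1] -0010*, -0011*, -0111*, -1001, -1010*, -1110*, 0-000*, 0-010*, 00-00, 00-11*, 000-0*, 0001-*, 01-01, 01-10*, 010-0*, 0100-, 1-001*, 1-010*, 1-011*, 1-110*, 1-111*, 10-10*, 10-11*, 100-1*, 1001-*, 1011-*, 11-10*, 11-11*, 110-1*, 1101-*, 1111-*
[col 2] --010, -0-11, -001-, -1-10, 0-0-0, 1--10*, 1--11*, 1-0-1, 1-01-*, 1-11-*, 10-1-*, 11-1-*
[col 3] 1--1-
Prime implicants: --010, -0-11, -001-, -1-10, -1001, 0-0-0, 00-00, 01-01, 0100-, 1--1-, 1-0-1
PI chart (minterm → PIs covering it):
  0 | 0-0-0,00-00
  2 | --010,-001-,0-0-0
  3 | -0-11,-001-
  4 | 00-00  (sole → essential)
  7 | -0-11  (sole → essential)
  8 | 0-0-0,0100-
  9 | -1001,01-01,0100-
  10 | --010,-1-10,0-0-0
  13 | 01-01  (sole → essential)
  14 | -1-10  (sole → essential)
  17 | 1-0-1  (sole → essential)
  18 | --010,-001-,1--1-
  22 | 1--1-  (sole → essential)
  23 | -0-11,1--1-
  25 | -1001,1-0-1
  26 | --010,-1-10,1--1-
  27 | 1--1-,1-0-1
  30 | -1-10,1--1-
  31 | 1--1-  (sole → essential)
Essential prime implicants: -0-11, -1-10, 00-00, 01-01, 1--1-, 1-0-1
Petrick residual → 0-0-0
Minimum SOP uses 7 PIs: b'de + bde' + a'c'e' + a'b'd'e' + a'bd'e + ad + ac'e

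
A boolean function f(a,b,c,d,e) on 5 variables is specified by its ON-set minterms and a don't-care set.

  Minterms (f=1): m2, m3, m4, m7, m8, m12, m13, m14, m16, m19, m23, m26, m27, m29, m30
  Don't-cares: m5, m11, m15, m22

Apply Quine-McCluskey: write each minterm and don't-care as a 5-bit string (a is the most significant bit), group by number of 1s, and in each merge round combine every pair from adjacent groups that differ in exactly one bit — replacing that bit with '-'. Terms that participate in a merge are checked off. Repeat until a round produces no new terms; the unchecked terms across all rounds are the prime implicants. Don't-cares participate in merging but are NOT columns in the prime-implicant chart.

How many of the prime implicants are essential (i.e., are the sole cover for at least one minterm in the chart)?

size-2^0 implicants → 00010(✓)  00011(✓)  00100(✓)  00101(✓)  00111(✓)  01000(✓)  01011(✓)  01100(✓)  01101(✓)  01110(✓)  01111(✓)  10000  10011(✓)  10110(✓)  10111(✓)  11010(✓)  11011(✓)  11101(✓)  11110(✓)
size-2^1 implicants → -0011(✓)  -0111(✓)  -1011(✓)  -1101  -1110  0-011(✓)  0-100(✓)  0-101(✓)  0-111(✓)  00-11(✓)  0001-  001-1(✓)  0010-(✓)  01-00  01-11(✓)  011-0(✓)  011-1(✓)  0110-(✓)  0111-(✓)  1-011(✓)  1-110  10-11(✓)  1011-  11-10  1101-
size-2^2 implicants → --011  -0-11  0--11  0-1-1  0-10-  011--
Unchecked terms (primes): --011, -0-11, -1101, -1110, 0--11, 0-1-1, 0-10-, 0001-, 01-00, 011--, 1-110, 10000, 1011-, 11-10, 1101-
Minterm coverage:
  m2 ⊆ 0001- [E]
  m3 ⊆ --011,-0-11,0--11,0001-
  m4 ⊆ 0-10- [E]
  m7 ⊆ -0-11,0--11,0-1-1
  m8 ⊆ 01-00 [E]
  m12 ⊆ 0-10-,01-00,011--
  m13 ⊆ -1101,0-1-1,0-10-,011--
  m14 ⊆ -1110,011--
  m16 ⊆ 10000 [E]
  m19 ⊆ --011,-0-11
  m23 ⊆ -0-11,1011-
  m26 ⊆ 11-10,1101-
  m27 ⊆ --011,1101-
  m29 ⊆ -1101 [E]
  m30 ⊆ -1110,1-110,11-10
E = {-1101, 0-10-, 0001-, 01-00, 10000}

5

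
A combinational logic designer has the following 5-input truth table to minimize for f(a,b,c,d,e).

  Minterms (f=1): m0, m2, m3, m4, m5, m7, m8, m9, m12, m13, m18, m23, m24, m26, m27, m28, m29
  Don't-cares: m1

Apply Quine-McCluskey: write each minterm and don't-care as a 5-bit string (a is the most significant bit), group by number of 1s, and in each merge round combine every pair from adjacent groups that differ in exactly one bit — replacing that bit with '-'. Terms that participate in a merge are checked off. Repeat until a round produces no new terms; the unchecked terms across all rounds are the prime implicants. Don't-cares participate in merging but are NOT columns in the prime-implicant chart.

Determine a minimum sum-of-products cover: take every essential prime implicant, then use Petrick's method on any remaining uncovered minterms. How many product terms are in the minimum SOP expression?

7

[col 0] 00000*, 00001*, 00010*, 00011*, 00100*, 00101*, 00111*, 01000*, 01001*, 01100*, 01101*, 10010*, 10111*, 11000*, 11010*, 11011*, 11100*, 11101*
[col 1] -0010, -0111, -1000*, -1100*, -1101*, 0-000*, 0-001*, 0-100*, 0-101*, 00-00*, 00-01*, 00-11*, 000-0*, 000-1*, 0000-*, 0001-*, 001-1*, 0010-*, 01-00*, 01-01*, 0100-*, 0110-*, 1-010, 11-00*, 110-0, 1101-, 1110-*
[col 2] -1-00, -110-, 0--00*, 0--01*, 0-00-*, 0-10-*, 00--1, 00-0-*, 000--, 01-0-*
[col 3] 0--0-
Prime implicants: -0010, -0111, -1-00, -110-, 0--0-, 00--1, 000--, 1-010, 110-0, 1101-
PI chart (minterm → PIs covering it):
  0 | 0--0-,000--
  2 | -0010,000--
  3 | 00--1,000--
  4 | 0--0-  (sole → essential)
  5 | 0--0-,00--1
  7 | -0111,00--1
  8 | -1-00,0--0-
  9 | 0--0-  (sole → essential)
  12 | -1-00,-110-,0--0-
  13 | -110-,0--0-
  18 | -0010,1-010
  23 | -0111  (sole → essential)
  24 | -1-00,110-0
  26 | 1-010,110-0,1101-
  27 | 1101-  (sole → essential)
  28 | -1-00,-110-
  29 | -110-  (sole → essential)
Essential prime implicants: -0111, -110-, 0--0-, 1101-
Petrick residual → -0010, -1-00, 00--1
Minimum SOP uses 7 PIs: b'c'de' + b'cde + bd'e' + bcd' + a'd' + a'b'e + abc'd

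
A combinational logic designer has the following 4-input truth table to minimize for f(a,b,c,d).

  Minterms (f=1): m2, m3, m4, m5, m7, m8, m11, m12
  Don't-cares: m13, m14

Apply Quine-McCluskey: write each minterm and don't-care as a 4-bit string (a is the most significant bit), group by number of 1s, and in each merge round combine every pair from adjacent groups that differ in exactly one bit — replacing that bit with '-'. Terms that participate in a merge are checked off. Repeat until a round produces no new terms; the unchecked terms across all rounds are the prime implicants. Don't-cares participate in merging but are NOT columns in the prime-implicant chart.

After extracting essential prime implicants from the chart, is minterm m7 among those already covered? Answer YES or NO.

[col 0] 0010*, 0011*, 0100*, 0101*, 0111*, 1000*, 1011*, 1100*, 1101*, 1110*
[col 1] -011, -100*, -101*, 0-11, 001-, 01-1, 010-*, 1-00, 11-0, 110-*
[col 2] -10-
Prime implicants: -011, -10-, 0-11, 001-, 01-1, 1-00, 11-0
PI chart (minterm → PIs covering it):
  2 | 001-  (sole → essential)
  3 | -011,0-11,001-
  4 | -10-  (sole → essential)
  5 | -10-,01-1
  7 | 0-11,01-1
  8 | 1-00  (sole → essential)
  11 | -011  (sole → essential)
  12 | -10-,1-00,11-0
Essential prime implicants: -011, -10-, 001-, 1-00

NO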